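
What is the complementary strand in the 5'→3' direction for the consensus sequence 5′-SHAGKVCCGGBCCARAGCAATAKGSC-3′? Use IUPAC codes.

Standard pairs A↔T, G↔C; ambiguity codes pair R↔Y, K↔M, S↔S, B↔V, H↔D. Complement (SDTCMBGGCCVGGTYTCGTTATMCSG), then reverse for 5'→3'.

5'-GSCMTATTGCTYTGGVCCGGBMCTDS-3'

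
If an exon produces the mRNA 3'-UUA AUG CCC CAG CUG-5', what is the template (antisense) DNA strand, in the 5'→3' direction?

5'-AATTACGGGGTCGAC-3'

Written 5'→3' the mRNA is GUCGACCCCGUAAUU, so the coding DNA strand is GTCGACCCCGTAATT. The template is its reverse complement.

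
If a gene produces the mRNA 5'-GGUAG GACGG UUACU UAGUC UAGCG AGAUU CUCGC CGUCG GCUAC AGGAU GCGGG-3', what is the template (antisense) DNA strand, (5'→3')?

Replace U with T to get the coding DNA strand: GGTAGGACGGTTACTTAGTCTAGCGAGATTCTCGCCGTCGGCTACAGGATGCGGG. The template strand is its reverse complement (complement CCATCCTGCCAATGAATCAGATCGCTCTAAGAGCGGCAGCCGATGTCCTACGCCC, then reverse).

5'-CCCGCATCCTGTAGCCGACGGCGAGAATCTCGCTAGACTAAGTAACCGTCCTACC-3'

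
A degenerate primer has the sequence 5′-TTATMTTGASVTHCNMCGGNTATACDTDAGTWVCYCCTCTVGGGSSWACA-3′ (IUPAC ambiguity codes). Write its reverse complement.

5′-TGTWSSCCCBAGAGGRGBWACTHAHGTATANCCGKNGDABSTCAAKATAA-3′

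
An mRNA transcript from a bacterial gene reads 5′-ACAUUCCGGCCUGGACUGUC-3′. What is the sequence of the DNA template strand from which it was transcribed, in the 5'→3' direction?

Replace U with T to get the coding DNA strand: ACATTCCGGCCTGGACTGTC. The template strand is its reverse complement (complement TGTAAGGCCGGACCTGACAG, then reverse).

5'-GACAGTCCAGGCCGGAATGT-3'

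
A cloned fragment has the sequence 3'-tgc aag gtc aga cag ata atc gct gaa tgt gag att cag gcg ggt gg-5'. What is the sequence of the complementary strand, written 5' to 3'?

The strand is given 3'→5', so its complement runs 5'→3' in the same left-to-right order: pair each base A↔T, G↔C.

5′-ACGTTCCAGTCTGTCTATTAGCGACTTACACTCTAAGTCCGCCCACC-3′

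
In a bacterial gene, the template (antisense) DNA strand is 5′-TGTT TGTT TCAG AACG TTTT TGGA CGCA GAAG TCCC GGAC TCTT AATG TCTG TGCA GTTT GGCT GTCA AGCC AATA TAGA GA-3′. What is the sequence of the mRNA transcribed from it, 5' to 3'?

5'-UCUCUAUAUUGGCUUGACAGCCAAACUGCACAGACAUUAAGAGUCCGGGACUUCUGCGUCCAAAAACGUUCUGAAACAAACA-3'

The mRNA has the sequence of the coding strand (reverse complement of the template) with T→U. Reverse complement of TGTTTGTTTCAGAACGTTTTTGGACGCAGAAGTCCCGGACTCTTAATGTCTGTGCAGTTTGGCTGTCAAGCCAATATAGAGA is TCTCTATATTGGCTTGACAGCCAAACTGCACAGACATTAAGAGTCCGGGACTTCTGCGTCCAAAAACGTTCTGAAACAAACA; then T→U.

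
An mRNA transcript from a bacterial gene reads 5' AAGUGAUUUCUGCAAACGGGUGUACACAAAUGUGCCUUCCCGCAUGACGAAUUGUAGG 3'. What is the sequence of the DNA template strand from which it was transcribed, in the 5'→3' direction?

5'-CCTACAATTCGTCATGCGGGAAGGCACATTTGTGTACACCCGTTTGCAGAAATCACTT-3'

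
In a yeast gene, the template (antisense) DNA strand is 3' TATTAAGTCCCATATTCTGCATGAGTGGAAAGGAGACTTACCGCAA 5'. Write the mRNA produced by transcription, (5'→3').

Reading the template 3'→5' as shown, RNA polymerase pairs each base (A→U, T→A, G↔C) to build mRNA 5'→3' directly.

5′-AUAAUUCAGGGUAUAAGACGUACUCACCUUUCCUCUGAAUGGCGUU-3′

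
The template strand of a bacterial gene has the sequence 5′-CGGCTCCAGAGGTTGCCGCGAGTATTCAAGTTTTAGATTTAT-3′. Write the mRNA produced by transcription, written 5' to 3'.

5'-AUAAAUCUAAAACUUGAAUACUCGCGGCAACCUCUGGAGCCG-3'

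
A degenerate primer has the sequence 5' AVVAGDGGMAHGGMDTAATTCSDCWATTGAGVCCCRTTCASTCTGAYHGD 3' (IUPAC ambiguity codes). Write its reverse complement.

Standard pairs A↔T, G↔C; ambiguity codes pair R↔Y, M↔K, W↔W, S↔S, D↔H, V↔B. Complement (TBBTCHCCKTDCCKHATTAAGSHGWTAACTCBGGGYAAGTSAGACTRDCH), then reverse for 5'→3'.

5′-HCDRTCAGASTGAAYGGGBCTCAATWGHSGAATTAHKCCDTKCCHCTBBT-3′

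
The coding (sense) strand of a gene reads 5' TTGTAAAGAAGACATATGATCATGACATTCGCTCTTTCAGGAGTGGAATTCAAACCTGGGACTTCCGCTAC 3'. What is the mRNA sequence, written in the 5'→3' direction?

The mRNA is synthesized from the template strand, so it matches the coding strand with T replaced by U.

5'-UUGUAAAGAAGACAUAUGAUCAUGACAUUCGCUCUUUCAGGAGUGGAAUUCAAACCUGGGACUUCCGCUAC-3'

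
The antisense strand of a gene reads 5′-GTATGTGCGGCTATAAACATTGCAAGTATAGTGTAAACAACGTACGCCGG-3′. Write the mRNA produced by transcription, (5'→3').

RNA polymerase reads the template 3'→5' and synthesizes mRNA 5'→3' by base-pairing (A→U, T→A, G↔C). The complement of the template is CATACACGCCGATATTTGTAACGTTCATATCACATTTGTTGCATGCGGCC; antiparallel, so 5'→3' the coding strand is CCGGCGTACGTTGTTTACACTATACTTGCAATGTTTATAGCCGCACATAC. Replace T with U for the mRNA.

5'-CCGGCGUACGUUGUUUACACUAUACUUGCAAUGUUUAUAGCCGCACAUAC-3'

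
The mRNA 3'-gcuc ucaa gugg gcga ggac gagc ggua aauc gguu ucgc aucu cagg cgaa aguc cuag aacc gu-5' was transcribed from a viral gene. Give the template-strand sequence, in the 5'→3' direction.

Written 5'→3' the mRNA is UGCCAAGAUCCUGAAAGCGGACUCUACGCUUUGGCUAAAUGGCGAGCAGGAGCGGGUGAACUCUCG, so the coding DNA strand is TGCCAAGATCCTGAAAGCGGACTCTACGCTTTGGCTAAATGGCGAGCAGGAGCGGGTGAACTCTCG. The template is its reverse complement.

5'-CGAGAGTTCACCCGCTCCTGCTCGCCATTTAGCCAAAGCGTAGAGTCCGCTTTCAGGATCTTGGCA-3'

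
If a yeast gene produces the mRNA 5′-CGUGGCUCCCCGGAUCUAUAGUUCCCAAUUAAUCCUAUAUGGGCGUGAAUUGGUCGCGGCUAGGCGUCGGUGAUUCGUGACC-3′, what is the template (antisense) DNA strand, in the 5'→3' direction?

5'-GGTCACGAATCACCGACGCCTAGCCGCGACCAATTCACGCCCATATAGGATTAATTGGGAACTATAGATCCGGGGAGCCACG-3'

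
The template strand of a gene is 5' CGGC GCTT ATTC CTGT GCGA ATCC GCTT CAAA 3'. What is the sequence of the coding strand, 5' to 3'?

The coding strand is complementary and antiparallel to the template: take the complement (A↔T, G↔C) and reverse.

5'-TTTGAAGCGGATTCGCACAGGAATAAGCGCCG-3'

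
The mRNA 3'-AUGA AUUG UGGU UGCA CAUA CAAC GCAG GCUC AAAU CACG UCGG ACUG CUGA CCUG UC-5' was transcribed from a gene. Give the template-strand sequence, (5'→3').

5'-TACTTAACACCAACGTGTATGTTGCGTCCGAGTTTAGTGCAGCCTGACGACTGGACAG-3'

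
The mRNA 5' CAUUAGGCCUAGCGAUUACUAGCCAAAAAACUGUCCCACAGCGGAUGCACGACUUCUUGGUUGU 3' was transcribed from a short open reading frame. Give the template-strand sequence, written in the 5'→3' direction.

Replace U with T to get the coding DNA strand: CATTAGGCCTAGCGATTACTAGCCAAAAAACTGTCCCACAGCGGATGCACGACTTCTTGGTTGT. The template strand is its reverse complement (complement GTAATCCGGATCGCTAATGATCGGTTTTTTGACAGGGTGTCGCCTACGTGCTGAAGAACCAACA, then reverse).

5'-ACAACCAAGAAGTCGTGCATCCGCTGTGGGACAGTTTTTTGGCTAGTAATCGCTAGGCCTAATG-3'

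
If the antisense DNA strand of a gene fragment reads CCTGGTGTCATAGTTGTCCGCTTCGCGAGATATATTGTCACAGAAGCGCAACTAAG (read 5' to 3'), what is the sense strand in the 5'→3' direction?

The coding strand is complementary and antiparallel to the template: take the complement (A↔T, G↔C) and reverse.

5'-CTTAGTTGCGCTTCTGTGACAATATATCTCGCGAAGCGGACAACTATGACACCAGG-3'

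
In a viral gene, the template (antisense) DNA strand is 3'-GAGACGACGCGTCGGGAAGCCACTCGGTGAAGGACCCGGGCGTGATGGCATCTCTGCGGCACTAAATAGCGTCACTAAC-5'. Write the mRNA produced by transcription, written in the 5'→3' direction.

5'-CUCUGCUGCGCAGCCCUUCGGUGAGCCACUUCCUGGGCCCGCACUACCGUAGAGACGCCGUGAUUUAUCGCAGUGAUUG-3'

Reading the template 3'→5' as shown, RNA polymerase pairs each base (A→U, T→A, G↔C) to build mRNA 5'→3' directly.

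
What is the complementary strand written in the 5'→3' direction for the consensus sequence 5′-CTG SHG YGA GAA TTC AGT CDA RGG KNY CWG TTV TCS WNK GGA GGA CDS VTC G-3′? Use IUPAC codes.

Standard pairs A↔T, G↔C; ambiguity codes pair R↔Y, K↔M, W↔W, S↔S, D↔H, V↔B, N↔N. Complement (GACSDCRCTCTTAAGTCAGHTYCCMNRGWCAABAGSWNMCCTCCTGHSBAGC), then reverse for 5'→3'.

5'-CGABSHGTCCTCCMNWSGABAACWGRNMCCYTHGACTGAATTCTCRCDSCAG-3'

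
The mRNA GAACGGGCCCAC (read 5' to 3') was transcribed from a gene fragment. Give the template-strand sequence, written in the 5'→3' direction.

Replace U with T to get the coding DNA strand: GAACGGGCCCAC. The template strand is its reverse complement (complement CTTGCCCGGGTG, then reverse).

5'-GTGGGCCCGTTC-3'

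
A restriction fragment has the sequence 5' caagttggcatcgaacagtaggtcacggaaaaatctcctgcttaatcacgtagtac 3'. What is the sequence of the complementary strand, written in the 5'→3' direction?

Pairing A↔T and G↔C gives GTTCAACCGTAGCTTGTCATCCAGTGCCTTTTTAGAGGACGAATTAGTGCATCATG, running 3'→5'. Reverse for the 5'→3' convention.

5'-GTACTACGTGATTAAGCAGGAGATTTTTCCGTGACCTACTGTTCGATGCCAACTTG-3'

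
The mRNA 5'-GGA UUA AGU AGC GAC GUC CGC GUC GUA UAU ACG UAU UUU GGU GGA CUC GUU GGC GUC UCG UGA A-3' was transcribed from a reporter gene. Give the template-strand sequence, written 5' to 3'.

Replace U with T to get the coding DNA strand: GGATTAAGTAGCGACGTCCGCGTCGTATATACGTATTTTGGTGGACTCGTTGGCGTCTCGTGAA. The template strand is its reverse complement (complement CCTAATTCATCGCTGCAGGCGCAGCATATATGCATAAAACCACCTGAGCAACCGCAGAGCACTT, then reverse).

5′-TTCACGAGACGCCAACGAGTCCACCAAAATACGTATATACGACGCGGACGTCGCTACTTAATCC-3′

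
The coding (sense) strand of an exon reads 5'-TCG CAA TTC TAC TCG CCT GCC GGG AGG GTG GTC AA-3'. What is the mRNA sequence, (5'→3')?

The mRNA is synthesized from the template strand, so it matches the coding strand with T replaced by U.

5'-UCGCAAUUCUACUCGCCUGCCGGGAGGGUGGUCAA-3'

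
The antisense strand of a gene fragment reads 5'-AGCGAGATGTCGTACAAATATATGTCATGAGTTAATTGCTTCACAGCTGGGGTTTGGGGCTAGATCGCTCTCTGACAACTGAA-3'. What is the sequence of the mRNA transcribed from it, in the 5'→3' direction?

5′-UUCAGUUGUCAGAGAGCGAUCUAGCCCCAAACCCCAGCUGUGAAGCAAUUAACUCAUGACAUAUAUUUGUACGACAUCUCGCU-3′

The mRNA has the sequence of the coding strand (reverse complement of the template) with T→U. Reverse complement of AGCGAGATGTCGTACAAATATATGTCATGAGTTAATTGCTTCACAGCTGGGGTTTGGGGCTAGATCGCTCTCTGACAACTGAA is TTCAGTTGTCAGAGAGCGATCTAGCCCCAAACCCCAGCTGTGAAGCAATTAACTCATGACATATATTTGTACGACATCTCGCT; then T→U.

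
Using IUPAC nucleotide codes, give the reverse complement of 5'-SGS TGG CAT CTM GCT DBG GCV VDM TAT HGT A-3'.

Standard pairs A↔T, G↔C; ambiguity codes pair M↔K, S↔S, B↔V, D↔H. Complement (SCSACCGTAGAKCGAHVCCGBBHKATADCAT), then reverse for 5'→3'.

5'-TACDATAKHBBGCCVHAGCKAGATGCCASCS-3'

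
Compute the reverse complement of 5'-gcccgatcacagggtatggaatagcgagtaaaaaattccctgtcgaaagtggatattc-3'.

5'-GAATATCCACTTTCGACAGGGAATTTTTTACTCGCTATTCCATACCCTGTGATCGGGC-3'

Complement each base (A↔T, G↔C): CGGGCTAGTGTCCCATACCTTATCGCTCATTTTTTAAGGGACAGCTTTCACCTATAAG. Then reverse.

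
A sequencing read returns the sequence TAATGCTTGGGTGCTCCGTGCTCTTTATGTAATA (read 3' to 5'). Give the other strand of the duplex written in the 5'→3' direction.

5′-ATTACGAACCCACGAGGCACGAGAAATACATTAT-3′

The strand is given 3'→5', so its complement runs 5'→3' in the same left-to-right order: pair each base A↔T, G↔C.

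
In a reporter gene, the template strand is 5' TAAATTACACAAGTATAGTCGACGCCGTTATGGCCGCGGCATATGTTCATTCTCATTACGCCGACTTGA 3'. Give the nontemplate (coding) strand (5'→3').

The coding strand is complementary and antiparallel to the template: take the complement (A↔T, G↔C) and reverse.

5'-TCAAGTCGGCGTAATGAGAATGAACATATGCCGCGGCCATAACGGCGTCGACTATACTTGTGTAATTTA-3'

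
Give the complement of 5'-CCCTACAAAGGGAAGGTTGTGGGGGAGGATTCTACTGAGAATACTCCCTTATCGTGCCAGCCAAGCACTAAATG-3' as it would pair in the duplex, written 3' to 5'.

3′-GGGATGTTTCCCTTCCAACACCCCCTCCTAAGATGACTCTTATGAGGGAATAGCACGGTCGGTTCGTGATTTAC-5′

Base-pairing A↔T, G↔C gives the complement. The complementary strand is antiparallel, so paired with a 5'→3' strand it runs 3'→5'.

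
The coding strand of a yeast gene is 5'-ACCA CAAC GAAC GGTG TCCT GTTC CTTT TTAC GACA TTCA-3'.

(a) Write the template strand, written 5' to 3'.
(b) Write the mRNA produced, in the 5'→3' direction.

(a) 5'-TGAATGTCGTAAAAAGGAACAGGACACCGTTCGTTGTGGT-3'
(b) 5'-ACCACAACGAACGGUGUCCUGUUCCUUUUUACGACAUUCA-3'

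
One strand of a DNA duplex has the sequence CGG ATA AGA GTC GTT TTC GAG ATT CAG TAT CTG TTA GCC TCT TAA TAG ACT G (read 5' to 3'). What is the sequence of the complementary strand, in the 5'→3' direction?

5'-CAGTCTATTAAGAGGCTAACAGATACTGAATCTCGAAAACGACTCTTATCCG-3'

The complement of CGGATAAGAGTCGTTTTCGAGATTCAGTATCTGTTAGCCTCTTAATAGACTG is GCCTATTCTCAGCAAAAGCTCTAAGTCATAGACAATCGGAGAATTATCTGAC (A↔T, G↔C). DNA strands are antiparallel, so the complementary strand runs 3'→5'; reversing gives the 5'→3' form.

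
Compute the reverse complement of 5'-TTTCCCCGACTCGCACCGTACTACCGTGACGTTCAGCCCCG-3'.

Reading the sequence 3'→5' and pairing each base (A↔T, G↔C) gives the reverse complement directly.

5'-CGGGGCTGAACGTCACGGTAGTACGGTGCGAGTCGGGGAAA-3'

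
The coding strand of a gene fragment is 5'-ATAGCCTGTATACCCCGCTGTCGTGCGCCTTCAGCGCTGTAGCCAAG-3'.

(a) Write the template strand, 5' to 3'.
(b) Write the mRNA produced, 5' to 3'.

(a) 5'-CTTGGCTACAGCGCTGAAGGCGCACGACAGCGGGGTATACAGGCTAT-3'
(b) 5'-AUAGCCUGUAUACCCCGCUGUCGUGCGCCUUCAGCGCUGUAGCCAAG-3'

(a) The template strand is the reverse complement of the coding strand: complement TATCGGACATATGGGGCGACAGCACGCGGAAGTCGCGACATCGGTTC, then reverse.
(b) mRNA matches the coding strand with T→U.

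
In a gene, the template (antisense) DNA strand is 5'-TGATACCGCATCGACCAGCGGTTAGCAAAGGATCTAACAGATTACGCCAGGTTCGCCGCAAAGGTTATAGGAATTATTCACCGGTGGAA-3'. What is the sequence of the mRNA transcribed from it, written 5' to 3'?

RNA polymerase reads the template 3'→5' and synthesizes mRNA 5'→3' by base-pairing (A→U, T→A, G↔C). The complement of the template is ACTATGGCGTAGCTGGTCGCCAATCGTTTCCTAGATTGTCTAATGCGGTCCAAGCGGCGTTTCCAATATCCTTAATAAGTGGCCACCTT; antiparallel, so 5'→3' the coding strand is TTCCACCGGTGAATAATTCCTATAACCTTTGCGGCGAACCTGGCGTAATCTGTTAGATCCTTTGCTAACCGCTGGTCGATGCGGTATCA. Replace T with U for the mRNA.

5'-UUCCACCGGUGAAUAAUUCCUAUAACCUUUGCGGCGAACCUGGCGUAAUCUGUUAGAUCCUUUGCUAACCGCUGGUCGAUGCGGUAUCA-3'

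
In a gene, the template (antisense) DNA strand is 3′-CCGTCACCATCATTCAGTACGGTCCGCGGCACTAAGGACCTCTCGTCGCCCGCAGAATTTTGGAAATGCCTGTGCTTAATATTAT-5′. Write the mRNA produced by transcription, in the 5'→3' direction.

Reading the template 3'→5' as shown, RNA polymerase pairs each base (A→U, T→A, G↔C) to build mRNA 5'→3' directly.

5′-GGCAGUGGUAGUAAGUCAUGCCAGGCGCCGUGAUUCCUGGAGAGCAGCGGGCGUCUUAAAACCUUUACGGACACGAAUUAUAAUA-3′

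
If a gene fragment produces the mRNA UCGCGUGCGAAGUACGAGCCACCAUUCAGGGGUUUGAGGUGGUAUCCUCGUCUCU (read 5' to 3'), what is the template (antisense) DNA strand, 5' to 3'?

Replace U with T to get the coding DNA strand: TCGCGTGCGAAGTACGAGCCACCATTCAGGGGTTTGAGGTGGTATCCTCGTCTCT. The template strand is its reverse complement (complement AGCGCACGCTTCATGCTCGGTGGTAAGTCCCCAAACTCCACCATAGGAGCAGAGA, then reverse).

5'-AGAGACGAGGATACCACCTCAAACCCCTGAATGGTGGCTCGTACTTCGCACGCGA-3'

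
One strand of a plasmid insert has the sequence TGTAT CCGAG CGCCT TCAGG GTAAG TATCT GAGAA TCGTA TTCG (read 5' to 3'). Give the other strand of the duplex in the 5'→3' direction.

5'-CGAATACGATTCTCAGATACTTACCCTGAAGGCGCTCGGATACA-3'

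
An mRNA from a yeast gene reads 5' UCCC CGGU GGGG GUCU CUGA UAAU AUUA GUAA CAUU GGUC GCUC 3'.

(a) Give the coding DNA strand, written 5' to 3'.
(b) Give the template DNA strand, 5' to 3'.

(a) The coding strand matches the mRNA with U→T.
(b) The template strand is the reverse complement of the coding strand.

(a) 5'-TCCCCGGTGGGGGTCTCTGATAATATTAGTAACATTGGTCGCTC-3'
(b) 5′-GAGCGACCAATGTTACTAATATTATCAGAGACCCCCACCGGGGA-3′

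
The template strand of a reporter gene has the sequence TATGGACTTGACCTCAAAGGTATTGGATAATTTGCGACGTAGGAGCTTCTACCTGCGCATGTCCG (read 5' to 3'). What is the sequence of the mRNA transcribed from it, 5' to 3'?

5'-CGGACAUGCGCAGGUAGAAGCUCCUACGUCGCAAAUUAUCCAAUACCUUUGAGGUCAAGUCCAUA-3'

The mRNA has the sequence of the coding strand (reverse complement of the template) with T→U. Reverse complement of TATGGACTTGACCTCAAAGGTATTGGATAATTTGCGACGTAGGAGCTTCTACCTGCGCATGTCCG is CGGACATGCGCAGGTAGAAGCTCCTACGTCGCAAATTATCCAATACCTTTGAGGTCAAGTCCATA; then T→U.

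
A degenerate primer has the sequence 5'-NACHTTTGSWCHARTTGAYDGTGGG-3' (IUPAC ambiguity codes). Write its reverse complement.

Standard pairs A↔T, G↔C; ambiguity codes pair R↔Y, W↔W, S↔S, D↔H, N↔N. Complement (NTGDAAACSWGDTYAACTRHCACCC), then reverse for 5'→3'.

5′-CCCACHRTCAAYTDGWSCAAADGTN-3′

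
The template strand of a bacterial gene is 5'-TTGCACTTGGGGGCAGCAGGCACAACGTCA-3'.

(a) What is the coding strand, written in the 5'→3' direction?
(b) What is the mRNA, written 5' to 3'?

(a) The coding strand is the reverse complement of the template: complement AACGTGAACCCCCGTCGTCCGTGTTGCAGT, then reverse.
(b) mRNA has the coding-strand sequence with T→U.

(a) 5'-TGACGTTGTGCCTGCTGCCCCCAAGTGCAA-3'
(b) 5′-UGACGUUGUGCCUGCUGCCCCCAAGUGCAA-3′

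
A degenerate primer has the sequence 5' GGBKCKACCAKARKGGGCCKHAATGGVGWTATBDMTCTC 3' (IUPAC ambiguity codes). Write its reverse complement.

Standard pairs A↔T, G↔C; ambiguity codes pair R↔Y, M↔K, W↔W, B↔V, D↔H. Complement (CCVMGMTGGTMTYMCCCGGMDTTACCBCWATAVHKAGAG), then reverse for 5'→3'.

5'-GAGAKHVATAWCBCCATTDMGGCCCMYTMTGGTMGMVCC-3'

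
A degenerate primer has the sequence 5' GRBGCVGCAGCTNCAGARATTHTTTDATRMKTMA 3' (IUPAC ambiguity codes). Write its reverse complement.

5'-TKAMKYATHAAADAATYTCTGNAGCTGCBGCVYC-3'

Standard pairs A↔T, G↔C; ambiguity codes pair R↔Y, M↔K, B↔V, D↔H, N↔N. Complement (CYVCGBCGTCGANGTCTYTAADAAAHTAYKMAKT), then reverse for 5'→3'.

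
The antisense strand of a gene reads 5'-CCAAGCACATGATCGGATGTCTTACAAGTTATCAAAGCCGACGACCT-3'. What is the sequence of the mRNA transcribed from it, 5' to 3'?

The mRNA has the sequence of the coding strand (reverse complement of the template) with T→U. Reverse complement of CCAAGCACATGATCGGATGTCTTACAAGTTATCAAAGCCGACGACCT is AGGTCGTCGGCTTTGATAACTTGTAAGACATCCGATCATGTGCTTGG; then T→U.

5'-AGGUCGUCGGCUUUGAUAACUUGUAAGACAUCCGAUCAUGUGCUUGG-3'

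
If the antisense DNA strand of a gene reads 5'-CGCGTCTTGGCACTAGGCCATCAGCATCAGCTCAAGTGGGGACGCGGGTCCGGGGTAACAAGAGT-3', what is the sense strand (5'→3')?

The coding strand is complementary and antiparallel to the template: take the complement (A↔T, G↔C) and reverse.

5'-ACTCTTGTTACCCCGGACCCGCGTCCCCACTTGAGCTGATGCTGATGGCCTAGTGCCAAGACGCG-3'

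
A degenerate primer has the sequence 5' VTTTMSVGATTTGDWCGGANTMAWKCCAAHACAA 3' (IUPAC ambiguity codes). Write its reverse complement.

Standard pairs A↔T, G↔C; ambiguity codes pair M↔K, W↔W, S↔S, D↔H, V↔B, N↔N. Complement (BAAAKSBCTAAACHWGCCTNAKTWMGGTTDTGTT), then reverse for 5'→3'.

5'-TTGTDTTGGMWTKANTCCGWHCAAATCBSKAAAB-3'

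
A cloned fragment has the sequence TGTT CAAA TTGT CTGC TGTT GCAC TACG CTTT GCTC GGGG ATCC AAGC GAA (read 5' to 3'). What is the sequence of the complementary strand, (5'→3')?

5'-TTCGCTTGGATCCCCGAGCAAAGCGTAGTGCAACAGCAGACAATTTGAACA-3'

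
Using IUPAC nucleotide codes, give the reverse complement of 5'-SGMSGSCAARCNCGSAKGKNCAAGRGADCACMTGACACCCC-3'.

Standard pairs A↔T, G↔C; ambiguity codes pair R↔Y, M↔K, S↔S, D↔H, N↔N. Complement (SCKSCSGTTYGNGCSTMCMNGTTCYCTHGTGKACTGTGGGG), then reverse for 5'→3'.

5'-GGGGTGTCAKGTGHTCYCTTGNMCMTSCGNGYTTGSCSKCS-3'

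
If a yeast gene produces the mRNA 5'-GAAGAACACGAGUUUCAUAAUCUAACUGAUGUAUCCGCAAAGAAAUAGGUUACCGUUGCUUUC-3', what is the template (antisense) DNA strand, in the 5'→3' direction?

5′-GAAAGCAACGGTAACCTATTTCTTTGCGGATACATCAGTTAGATTATGAAACTCGTGTTCTTC-3′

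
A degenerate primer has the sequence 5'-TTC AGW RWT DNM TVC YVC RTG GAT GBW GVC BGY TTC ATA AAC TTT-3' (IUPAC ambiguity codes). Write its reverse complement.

Standard pairs A↔T, G↔C; ambiguity codes pair R↔Y, M↔K, W↔W, B↔V, D↔H, N↔N. Complement (AAGTCWYWAHNKABGRBGYACCTACVWCBGVCRAAGTATTTGAAA), then reverse for 5'→3'.

5'-AAAGTTTATGAARCVGBCWVCATCCAYGBRGBAKNHAWYWCTGAA-3'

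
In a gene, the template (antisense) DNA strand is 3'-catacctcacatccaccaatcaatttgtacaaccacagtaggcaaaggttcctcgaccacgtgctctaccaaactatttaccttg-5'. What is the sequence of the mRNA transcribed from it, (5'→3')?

Reading the template 3'→5' as shown, RNA polymerase pairs each base (A→U, T→A, G↔C) to build mRNA 5'→3' directly.

5'-GUAUGGAGUGUAGGUGGUUAGUUAAACAUGUUGGUGUCAUCCGUUUCCAAGGAGCUGGUGCACGAGAUGGUUUGAUAAAUGGAAC-3'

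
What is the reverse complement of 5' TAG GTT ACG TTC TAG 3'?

5'-CTAGAACGTAACCTA-3'

Reading the sequence 3'→5' and pairing each base (A↔T, G↔C) gives the reverse complement directly.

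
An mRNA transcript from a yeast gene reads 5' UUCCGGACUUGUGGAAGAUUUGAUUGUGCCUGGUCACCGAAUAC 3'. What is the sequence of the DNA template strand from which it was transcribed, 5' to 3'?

5'-GTATTCGGTGACCAGGCACAATCAAATCTTCCACAAGTCCGGAA-3'

Replace U with T to get the coding DNA strand: TTCCGGACTTGTGGAAGATTTGATTGTGCCTGGTCACCGAATAC. The template strand is its reverse complement (complement AAGGCCTGAACACCTTCTAAACTAACACGGACCAGTGGCTTATG, then reverse).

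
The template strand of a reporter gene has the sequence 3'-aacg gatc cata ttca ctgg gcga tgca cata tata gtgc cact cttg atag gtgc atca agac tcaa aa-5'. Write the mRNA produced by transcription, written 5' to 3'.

5'-UUGCCUAGGUAUAAGUGACCCGCUACGUGUAUAUAUCACGGUGAGAACUAUCCACGUAGUUCUGAGUUUU-3'

Reading the template 3'→5' as shown, RNA polymerase pairs each base (A→U, T→A, G↔C) to build mRNA 5'→3' directly.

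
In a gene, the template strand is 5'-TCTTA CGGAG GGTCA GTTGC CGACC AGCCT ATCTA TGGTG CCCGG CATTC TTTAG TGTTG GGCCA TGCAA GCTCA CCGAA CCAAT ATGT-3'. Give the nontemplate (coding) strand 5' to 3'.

5′-ACATATTGGTTCGGTGAGCTTGCATGGCCCAACACTAAAGAATGCCGGGCACCATAGATAGGCTGGTCGGCAACTGACCCTCCGTAAGA-3′

The coding strand is complementary and antiparallel to the template: take the complement (A↔T, G↔C) and reverse.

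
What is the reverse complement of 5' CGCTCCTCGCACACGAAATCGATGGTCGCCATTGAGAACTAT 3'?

5′-ATAGTTCTCAATGGCGACCATCGATTTCGTGTGCGAGGAGCG-3′

Reading the sequence 3'→5' and pairing each base (A↔T, G↔C) gives the reverse complement directly.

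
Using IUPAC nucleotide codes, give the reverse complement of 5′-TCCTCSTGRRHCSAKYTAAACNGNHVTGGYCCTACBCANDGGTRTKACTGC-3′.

5'-GCAGTMAYACCHNTGVGTAGGRCCABDNCNGTTTARMTSGDYYCASGAGGA-3'

Standard pairs A↔T, G↔C; ambiguity codes pair R↔Y, K↔M, S↔S, B↔V, D↔H, N↔N. Complement (AGGAGSACYYDGSTMRATTTGNCNDBACCRGGATGVGTNHCCAYAMTGACG), then reverse for 5'→3'.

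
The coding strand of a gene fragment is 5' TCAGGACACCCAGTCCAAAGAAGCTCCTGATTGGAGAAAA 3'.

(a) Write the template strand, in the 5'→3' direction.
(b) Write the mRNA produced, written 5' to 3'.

(a) 5′-TTTTCTCCAATCAGGAGCTTCTTTGGACTGGGTGTCCTGA-3′
(b) 5'-UCAGGACACCCAGUCCAAAGAAGCUCCUGAUUGGAGAAAA-3'

(a) The template strand is the reverse complement of the coding strand: complement AGTCCTGTGGGTCAGGTTTCTTCGAGGACTAACCTCTTTT, then reverse.
(b) mRNA matches the coding strand with T→U.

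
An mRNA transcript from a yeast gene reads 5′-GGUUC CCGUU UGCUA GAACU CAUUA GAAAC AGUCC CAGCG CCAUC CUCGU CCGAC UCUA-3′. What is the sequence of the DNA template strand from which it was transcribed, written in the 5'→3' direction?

5'-TAGAGTCGGACGAGGATGGCGCTGGGACTGTTTCTAATGAGTTCTAGCAAACGGGAACC-3'

Replace U with T to get the coding DNA strand: GGTTCCCGTTTGCTAGAACTCATTAGAAACAGTCCCAGCGCCATCCTCGTCCGACTCTA. The template strand is its reverse complement (complement CCAAGGGCAAACGATCTTGAGTAATCTTTGTCAGGGTCGCGGTAGGAGCAGGCTGAGAT, then reverse).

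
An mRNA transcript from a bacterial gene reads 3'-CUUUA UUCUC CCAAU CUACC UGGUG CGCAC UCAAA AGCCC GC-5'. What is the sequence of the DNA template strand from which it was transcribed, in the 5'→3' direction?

Written 5'→3' the mRNA is CGCCCGAAAACUCACGCGUGGUCCAUCUAACCCUCUUAUUUC, so the coding DNA strand is CGCCCGAAAACTCACGCGTGGTCCATCTAACCCTCTTATTTC. The template is its reverse complement.

5'-GAAATAAGAGGGTTAGATGGACCACGCGTGAGTTTTCGGGCG-3'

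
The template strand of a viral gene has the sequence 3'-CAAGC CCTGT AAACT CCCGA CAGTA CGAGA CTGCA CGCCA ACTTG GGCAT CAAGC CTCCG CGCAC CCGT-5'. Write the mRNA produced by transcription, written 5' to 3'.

Reading the template 3'→5' as shown, RNA polymerase pairs each base (A→U, T→A, G↔C) to build mRNA 5'→3' directly.

5′-GUUCGGGACAUUUGAGGGCUGUCAUGCUCUGACGUGCGGUUGAACCCGUAGUUCGGAGGCGCGUGGGCA-3′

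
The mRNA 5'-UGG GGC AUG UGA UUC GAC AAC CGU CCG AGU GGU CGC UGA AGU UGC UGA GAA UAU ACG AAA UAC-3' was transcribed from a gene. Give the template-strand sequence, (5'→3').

Replace U with T to get the coding DNA strand: TGGGGCATGTGATTCGACAACCGTCCGAGTGGTCGCTGAAGTTGCTGAGAATATACGAAATAC. The template strand is its reverse complement (complement ACCCCGTACACTAAGCTGTTGGCAGGCTCACCAGCGACTTCAACGACTCTTATATGCTTTATG, then reverse).

5′-GTATTTCGTATATTCTCAGCAACTTCAGCGACCACTCGGACGGTTGTCGAATCACATGCCCCA-3′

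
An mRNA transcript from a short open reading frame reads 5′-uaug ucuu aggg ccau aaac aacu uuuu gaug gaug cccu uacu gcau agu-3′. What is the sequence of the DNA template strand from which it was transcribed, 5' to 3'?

Replace U with T to get the coding DNA strand: TATGTCTTAGGGCCATAAACAACTTTTTGATGGATGCCCTTACTGCATAGT. The template strand is its reverse complement (complement ATACAGAATCCCGGTATTTGTTGAAAAACTACCTACGGGAATGACGTATCA, then reverse).

5′-ACTATGCAGTAAGGGCATCCATCAAAAAGTTGTTTATGGCCCTAAGACATA-3′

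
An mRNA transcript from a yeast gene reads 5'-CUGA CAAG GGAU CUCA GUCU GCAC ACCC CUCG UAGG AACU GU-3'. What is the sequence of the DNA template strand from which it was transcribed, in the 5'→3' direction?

Replace U with T to get the coding DNA strand: CTGACAAGGGATCTCAGTCTGCACACCCCTCGTAGGAACTGT. The template strand is its reverse complement (complement GACTGTTCCCTAGAGTCAGACGTGTGGGGAGCATCCTTGACA, then reverse).

5'-ACAGTTCCTACGAGGGGTGTGCAGACTGAGATCCCTTGTCAG-3'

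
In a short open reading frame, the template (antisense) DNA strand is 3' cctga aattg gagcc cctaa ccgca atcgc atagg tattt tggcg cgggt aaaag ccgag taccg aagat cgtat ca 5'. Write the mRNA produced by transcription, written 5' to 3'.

5'-GGACUUUAACCUCGGGGAUUGGCGUUAGCGUAUCCAUAAAACCGCGCCCAUUUUCGGCUCAUGGCUUCUAGCAUAGU-3'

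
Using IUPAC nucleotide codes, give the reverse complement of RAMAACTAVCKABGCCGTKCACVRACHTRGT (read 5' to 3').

5'-ACYADGTYBGTGMACGGCVTMGBTAGTTKTY-3'

Standard pairs A↔T, G↔C; ambiguity codes pair R↔Y, M↔K, B↔V, H↔D. Complement (YTKTTGATBGMTVCGGCAMGTGBYTGDAYCA), then reverse for 5'→3'.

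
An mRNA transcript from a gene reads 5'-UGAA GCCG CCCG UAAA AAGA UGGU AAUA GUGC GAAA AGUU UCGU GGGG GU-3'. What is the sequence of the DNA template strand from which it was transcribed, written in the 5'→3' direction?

Replace U with T to get the coding DNA strand: TGAAGCCGCCCGTAAAAAGATGGTAATAGTGCGAAAAGTTTCGTGGGGGT. The template strand is its reverse complement (complement ACTTCGGCGGGCATTTTTCTACCATTATCACGCTTTTCAAAGCACCCCCA, then reverse).

5'-ACCCCCACGAAACTTTTCGCACTATTACCATCTTTTTACGGGCGGCTTCA-3'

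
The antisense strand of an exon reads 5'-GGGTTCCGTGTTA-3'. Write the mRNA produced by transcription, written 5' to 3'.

RNA polymerase reads the template 3'→5' and synthesizes mRNA 5'→3' by base-pairing (A→U, T→A, G↔C). The complement of the template is CCCAAGGCACAAT; antiparallel, so 5'→3' the coding strand is TAACACGGAACCC. Replace T with U for the mRNA.

5'-UAACACGGAACCC-3'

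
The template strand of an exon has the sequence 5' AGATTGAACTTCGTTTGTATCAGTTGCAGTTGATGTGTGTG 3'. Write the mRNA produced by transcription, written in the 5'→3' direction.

5'-CACACACAUCAACUGCAACUGAUACAAACGAAGUUCAAUCU-3'

RNA polymerase reads the template 3'→5' and synthesizes mRNA 5'→3' by base-pairing (A→U, T→A, G↔C). The complement of the template is TCTAACTTGAAGCAAACATAGTCAACGTCAACTACACACAC; antiparallel, so 5'→3' the coding strand is CACACACATCAACTGCAACTGATACAAACGAAGTTCAATCT. Replace T with U for the mRNA.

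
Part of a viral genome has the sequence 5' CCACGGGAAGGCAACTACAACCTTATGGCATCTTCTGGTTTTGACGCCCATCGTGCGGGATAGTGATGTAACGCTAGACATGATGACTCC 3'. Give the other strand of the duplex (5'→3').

5'-GGAGTCATCATGTCTAGCGTTACATCACTATCCCGCACGATGGGCGTCAAAACCAGAAGATGCCATAAGGTTGTAGTTGCCTTCCCGTGG-3'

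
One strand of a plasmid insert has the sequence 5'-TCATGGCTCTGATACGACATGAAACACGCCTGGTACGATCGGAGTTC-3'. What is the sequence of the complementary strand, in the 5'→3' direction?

5′-GAACTCCGATCGTACCAGGCGTGTTTCATGTCGTATCAGAGCCATGA-3′

The complement of TCATGGCTCTGATACGACATGAAACACGCCTGGTACGATCGGAGTTC is AGTACCGAGACTATGCTGTACTTTGTGCGGACCATGCTAGCCTCAAG (A↔T, G↔C). DNA strands are antiparallel, so the complementary strand runs 3'→5'; reversing gives the 5'→3' form.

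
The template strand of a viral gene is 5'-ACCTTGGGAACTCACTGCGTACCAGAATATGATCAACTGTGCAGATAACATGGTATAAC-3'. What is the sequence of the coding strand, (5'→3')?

The coding strand is complementary and antiparallel to the template: take the complement (A↔T, G↔C) and reverse.

5'-GTTATACCATGTTATCTGCACAGTTGATCATATTCTGGTACGCAGTGAGTTCCCAAGGT-3'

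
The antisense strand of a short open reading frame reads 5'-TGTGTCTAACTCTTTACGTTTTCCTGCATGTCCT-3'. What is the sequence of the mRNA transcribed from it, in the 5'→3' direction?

The mRNA has the sequence of the coding strand (reverse complement of the template) with T→U. Reverse complement of TGTGTCTAACTCTTTACGTTTTCCTGCATGTCCT is AGGACATGCAGGAAAACGTAAAGAGTTAGACACA; then T→U.

5'-AGGACAUGCAGGAAAACGUAAAGAGUUAGACACA-3'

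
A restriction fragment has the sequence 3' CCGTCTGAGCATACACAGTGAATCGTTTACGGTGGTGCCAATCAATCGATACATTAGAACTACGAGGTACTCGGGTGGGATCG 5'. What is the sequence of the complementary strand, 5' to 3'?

The strand is given 3'→5', so its complement runs 5'→3' in the same left-to-right order: pair each base A↔T, G↔C.

5'-GGCAGACTCGTATGTGTCACTTAGCAAATGCCACCACGGTTAGTTAGCTATGTAATCTTGATGCTCCATGAGCCCACCCTAGC-3'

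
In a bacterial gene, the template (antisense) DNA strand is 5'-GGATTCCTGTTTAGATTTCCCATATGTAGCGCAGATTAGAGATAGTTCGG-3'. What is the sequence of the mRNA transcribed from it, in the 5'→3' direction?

5'-CCGAACUAUCUCUAAUCUGCGCUACAUAUGGGAAAUCUAAACAGGAAUCC-3'

The mRNA has the sequence of the coding strand (reverse complement of the template) with T→U. Reverse complement of GGATTCCTGTTTAGATTTCCCATATGTAGCGCAGATTAGAGATAGTTCGG is CCGAACTATCTCTAATCTGCGCTACATATGGGAAATCTAAACAGGAATCC; then T→U.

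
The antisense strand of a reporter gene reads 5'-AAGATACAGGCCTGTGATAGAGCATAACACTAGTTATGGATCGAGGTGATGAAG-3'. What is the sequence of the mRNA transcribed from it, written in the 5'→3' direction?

5′-CUUCAUCACCUCGAUCCAUAACUAGUGUUAUGCUCUAUCACAGGCCUGUAUCUU-3′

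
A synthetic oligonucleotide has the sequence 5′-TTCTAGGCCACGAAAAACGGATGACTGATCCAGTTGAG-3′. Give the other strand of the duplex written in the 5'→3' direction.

5'-CTCAACTGGATCAGTCATCCGTTTTTCGTGGCCTAGAA-3'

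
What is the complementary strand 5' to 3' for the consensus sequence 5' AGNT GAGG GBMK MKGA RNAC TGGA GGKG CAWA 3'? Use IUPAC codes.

5′-TWTGCMCCTCCAGTNYTCMKMKVCCCTCANCT-3′

Standard pairs A↔T, G↔C; ambiguity codes pair R↔Y, M↔K, W↔W, B↔V, N↔N. Complement (TCNACTCCCVKMKMCTYNTGACCTCCMCGTWT), then reverse for 5'→3'.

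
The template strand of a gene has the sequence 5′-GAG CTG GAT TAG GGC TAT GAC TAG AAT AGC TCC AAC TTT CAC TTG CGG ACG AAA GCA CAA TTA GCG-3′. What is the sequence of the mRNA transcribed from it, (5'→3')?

5'-CGCUAAUUGUGCUUUCGUCCGCAAGUGAAAGUUGGAGCUAUUCUAGUCAUAGCCCUAAUCCAGCUC-3'

The mRNA has the sequence of the coding strand (reverse complement of the template) with T→U. Reverse complement of GAGCTGGATTAGGGCTATGACTAGAATAGCTCCAACTTTCACTTGCGGACGAAAGCACAATTAGCG is CGCTAATTGTGCTTTCGTCCGCAAGTGAAAGTTGGAGCTATTCTAGTCATAGCCCTAATCCAGCTC; then T→U.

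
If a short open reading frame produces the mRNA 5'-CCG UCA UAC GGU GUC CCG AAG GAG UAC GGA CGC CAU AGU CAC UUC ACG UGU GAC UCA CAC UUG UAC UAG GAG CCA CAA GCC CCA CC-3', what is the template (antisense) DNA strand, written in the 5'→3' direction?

5'-GGTGGGGCTTGTGGCTCCTAGTACAAGTGTGAGTCACACGTGAAGTGACTATGGCGTCCGTACTCCTTCGGGACACCGTATGACGG-3'

Replace U with T to get the coding DNA strand: CCGTCATACGGTGTCCCGAAGGAGTACGGACGCCATAGTCACTTCACGTGTGACTCACACTTGTACTAGGAGCCACAAGCCCCACC. The template strand is its reverse complement (complement GGCAGTATGCCACAGGGCTTCCTCATGCCTGCGGTATCAGTGAAGTGCACACTGAGTGTGAACATGATCCTCGGTGTTCGGGGTGG, then reverse).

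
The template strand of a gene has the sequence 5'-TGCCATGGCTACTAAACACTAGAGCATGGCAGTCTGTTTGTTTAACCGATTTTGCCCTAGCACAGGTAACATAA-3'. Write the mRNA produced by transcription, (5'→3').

5'-UUAUGUUACCUGUGCUAGGGCAAAAUCGGUUAAACAAACAGACUGCCAUGCUCUAGUGUUUAGUAGCCAUGGCA-3'

The mRNA has the sequence of the coding strand (reverse complement of the template) with T→U. Reverse complement of TGCCATGGCTACTAAACACTAGAGCATGGCAGTCTGTTTGTTTAACCGATTTTGCCCTAGCACAGGTAACATAA is TTATGTTACCTGTGCTAGGGCAAAATCGGTTAAACAAACAGACTGCCATGCTCTAGTGTTTAGTAGCCATGGCA; then T→U.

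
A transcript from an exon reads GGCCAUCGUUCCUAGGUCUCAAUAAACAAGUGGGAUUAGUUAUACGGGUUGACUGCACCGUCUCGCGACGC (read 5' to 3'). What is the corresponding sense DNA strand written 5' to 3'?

5'-GGCCATCGTTCCTAGGTCTCAATAAACAAGTGGGATTAGTTATACGGGTTGACTGCACCGTCTCGCGACGC-3'

The coding DNA strand has the same 5'→3' sequence as the mRNA with U replaced by T.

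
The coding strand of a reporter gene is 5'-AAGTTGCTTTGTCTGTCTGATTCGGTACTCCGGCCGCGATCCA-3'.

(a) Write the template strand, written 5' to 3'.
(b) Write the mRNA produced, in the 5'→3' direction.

(a) The template strand is the reverse complement of the coding strand: complement TTCAACGAAACAGACAGACTAAGCCATGAGGCCGGCGCTAGGT, then reverse.
(b) mRNA matches the coding strand with T→U.

(a) 5'-TGGATCGCGGCCGGAGTACCGAATCAGACAGACAAAGCAACTT-3'
(b) 5'-AAGUUGCUUUGUCUGUCUGAUUCGGUACUCCGGCCGCGAUCCA-3'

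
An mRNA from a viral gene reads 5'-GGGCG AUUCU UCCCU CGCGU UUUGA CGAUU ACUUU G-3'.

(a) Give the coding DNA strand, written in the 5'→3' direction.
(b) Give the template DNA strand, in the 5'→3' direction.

(a) The coding strand matches the mRNA with U→T.
(b) The template strand is the reverse complement of the coding strand.

(a) 5'-GGGCGATTCTTCCCTCGCGTTTTGACGATTACTTTG-3'
(b) 5'-CAAAGTAATCGTCAAAACGCGAGGGAAGAATCGCCC-3'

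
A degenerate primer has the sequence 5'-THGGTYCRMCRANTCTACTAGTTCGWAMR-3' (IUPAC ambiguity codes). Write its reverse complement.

5'-YKTWCGAACTAGTAGANTYGKYGRACCDA-3'

Standard pairs A↔T, G↔C; ambiguity codes pair R↔Y, M↔K, W↔W, H↔D, N↔N. Complement (ADCCARGYKGYTNAGATGATCAAGCWTKY), then reverse for 5'→3'.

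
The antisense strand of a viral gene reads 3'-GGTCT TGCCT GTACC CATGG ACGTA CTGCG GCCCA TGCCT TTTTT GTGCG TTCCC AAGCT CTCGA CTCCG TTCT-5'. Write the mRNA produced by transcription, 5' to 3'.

5'-CCAGAACGGACAUGGGUACCUGCAUGACGCCGGGUACGGAAAAAACACGCAAGGGUUCGAGAGCUGAGGCAAGA-3'

Reading the template 3'→5' as shown, RNA polymerase pairs each base (A→U, T→A, G↔C) to build mRNA 5'→3' directly.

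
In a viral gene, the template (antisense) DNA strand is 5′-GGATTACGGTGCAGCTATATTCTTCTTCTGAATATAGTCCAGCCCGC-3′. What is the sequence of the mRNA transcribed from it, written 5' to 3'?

5′-GCGGGCUGGACUAUAUUCAGAAGAAGAAUAUAGCUGCACCGUAAUCC-3′

RNA polymerase reads the template 3'→5' and synthesizes mRNA 5'→3' by base-pairing (A→U, T→A, G↔C). The complement of the template is CCTAATGCCACGTCGATATAAGAAGAAGACTTATATCAGGTCGGGCG; antiparallel, so 5'→3' the coding strand is GCGGGCTGGACTATATTCAGAAGAAGAATATAGCTGCACCGTAATCC. Replace T with U for the mRNA.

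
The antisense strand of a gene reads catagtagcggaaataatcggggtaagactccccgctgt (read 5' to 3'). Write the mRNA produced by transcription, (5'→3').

RNA polymerase reads the template 3'→5' and synthesizes mRNA 5'→3' by base-pairing (A→U, T→A, G↔C). The complement of the template is GTATCATCGCCTTTATTAGCCCCATTCTGAGGGGCGACA; antiparallel, so 5'→3' the coding strand is ACAGCGGGGAGTCTTACCCCGATTATTTCCGCTACTATG. Replace T with U for the mRNA.

5'-ACAGCGGGGAGUCUUACCCCGAUUAUUUCCGCUACUAUG-3'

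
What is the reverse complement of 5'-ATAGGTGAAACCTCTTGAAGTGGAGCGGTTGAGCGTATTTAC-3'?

5'-GTAAATACGCTCAACCGCTCCACTTCAAGAGGTTTCACCTAT-3'

Reading the sequence 3'→5' and pairing each base (A↔T, G↔C) gives the reverse complement directly.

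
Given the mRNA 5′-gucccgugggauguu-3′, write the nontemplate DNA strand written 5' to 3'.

5′-GTCCCGTGGGATGTT-3′

The coding DNA strand has the same 5'→3' sequence as the mRNA with U replaced by T.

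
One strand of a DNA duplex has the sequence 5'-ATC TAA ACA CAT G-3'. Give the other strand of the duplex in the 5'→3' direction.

5'-CATGTGTTTAGAT-3'

Pairing A↔T and G↔C gives TAGATTTGTGTAC, running 3'→5'. Reverse for the 5'→3' convention.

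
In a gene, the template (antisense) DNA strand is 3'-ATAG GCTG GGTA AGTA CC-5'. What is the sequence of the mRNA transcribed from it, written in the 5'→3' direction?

5'-UAUCCGACCCAUUCAUGG-3'

Reading the template 3'→5' as shown, RNA polymerase pairs each base (A→U, T→A, G↔C) to build mRNA 5'→3' directly.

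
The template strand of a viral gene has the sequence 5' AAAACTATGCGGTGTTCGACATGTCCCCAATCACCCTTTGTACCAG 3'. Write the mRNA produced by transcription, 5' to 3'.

5′-CUGGUACAAAGGGUGAUUGGGGACAUGUCGAACACCGCAUAGUUUU-3′

The mRNA has the sequence of the coding strand (reverse complement of the template) with T→U. Reverse complement of AAAACTATGCGGTGTTCGACATGTCCCCAATCACCCTTTGTACCAG is CTGGTACAAAGGGTGATTGGGGACATGTCGAACACCGCATAGTTTT; then T→U.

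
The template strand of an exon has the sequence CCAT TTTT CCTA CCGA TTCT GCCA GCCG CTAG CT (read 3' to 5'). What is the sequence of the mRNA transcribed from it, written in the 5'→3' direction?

Reading the template 3'→5' as shown, RNA polymerase pairs each base (A→U, T→A, G↔C) to build mRNA 5'→3' directly.

5'-GGUAAAAAGGAUGGCUAAGACGGUCGGCGAUCGA-3'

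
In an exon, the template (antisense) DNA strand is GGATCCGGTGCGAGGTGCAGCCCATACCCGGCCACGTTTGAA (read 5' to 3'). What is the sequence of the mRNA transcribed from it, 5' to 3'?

5'-UUCAAACGUGGCCGGGUAUGGGCUGCACCUCGCACCGGAUCC-3'

The mRNA has the sequence of the coding strand (reverse complement of the template) with T→U. Reverse complement of GGATCCGGTGCGAGGTGCAGCCCATACCCGGCCACGTTTGAA is TTCAAACGTGGCCGGGTATGGGCTGCACCTCGCACCGGATCC; then T→U.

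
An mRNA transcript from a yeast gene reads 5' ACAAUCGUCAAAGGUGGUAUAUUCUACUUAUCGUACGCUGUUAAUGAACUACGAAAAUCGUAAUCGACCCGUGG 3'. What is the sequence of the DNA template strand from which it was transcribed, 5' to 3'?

Replace U with T to get the coding DNA strand: ACAATCGTCAAAGGTGGTATATTCTACTTATCGTACGCTGTTAATGAACTACGAAAATCGTAATCGACCCGTGG. The template strand is its reverse complement (complement TGTTAGCAGTTTCCACCATATAAGATGAATAGCATGCGACAATTACTTGATGCTTTTAGCATTAGCTGGGCACC, then reverse).

5'-CCACGGGTCGATTACGATTTTCGTAGTTCATTAACAGCGTACGATAAGTAGAATATACCACCTTTGACGATTGT-3'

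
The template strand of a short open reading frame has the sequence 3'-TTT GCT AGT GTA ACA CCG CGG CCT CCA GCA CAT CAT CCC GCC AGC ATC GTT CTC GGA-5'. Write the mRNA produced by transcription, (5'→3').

Reading the template 3'→5' as shown, RNA polymerase pairs each base (A→U, T→A, G↔C) to build mRNA 5'→3' directly.

5'-AAACGAUCACAUUGUGGCGCCGGAGGUCGUGUAGUAGGGCGGUCGUAGCAAGAGCCU-3'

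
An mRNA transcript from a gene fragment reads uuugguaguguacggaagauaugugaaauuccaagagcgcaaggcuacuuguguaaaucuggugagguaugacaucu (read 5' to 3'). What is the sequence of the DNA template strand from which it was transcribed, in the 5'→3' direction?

5′-AGATGTCATACCTCACCAGATTTACACAAGTAGCCTTGCGCTCTTGGAATTTCACATATCTTCCGTACACTACCAAA-3′

Replace U with T to get the coding DNA strand: TTTGGTAGTGTACGGAAGATATGTGAAATTCCAAGAGCGCAAGGCTACTTGTGTAAATCTGGTGAGGTATGACATCT. The template strand is its reverse complement (complement AAACCATCACATGCCTTCTATACACTTTAAGGTTCTCGCGTTCCGATGAACACATTTAGACCACTCCATACTGTAGA, then reverse).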